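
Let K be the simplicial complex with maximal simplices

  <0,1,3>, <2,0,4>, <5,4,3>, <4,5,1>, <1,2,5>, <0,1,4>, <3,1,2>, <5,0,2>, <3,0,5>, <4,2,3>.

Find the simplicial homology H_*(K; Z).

Order the vertices as 0 < 1 < 2 < 3 < 4 < 5. Listing each simplex with vertices in this order, K has dimension 2 with simplices:

  0-simplices (6): [0], [1], [2], [3], [4], [5]
  1-simplices (15): [0,1], [0,2], [0,3], [0,4], [0,5], [1,2], [1,3], [1,4], [1,5], [2,3], [2,4], [2,5], [3,4], [3,5], [4,5]
  2-simplices (10): [0,1,3], [0,1,4], [0,2,4], [0,2,5], [0,3,5], [1,2,3], [1,2,5], [1,4,5], [2,3,4], [3,4,5]

Hence C_0 ≅ Z^6, C_1 ≅ Z^15, C_2 ≅ Z^10.

Boundary ∂_1: C_1 → C_0 is given by ∂[p,q] = [q] − [p].
As a 6×15 matrix over Z this has rank 5, with invariant factors (1,1,1,1,1).

Boundary ∂_2: C_2 → C_1 maps a triangle to the signed sum of its edges. For instance
  ∂[1,2,5] = [2,5] − [1,5] + [1,2],
  ∂[0,2,5] = [2,5] − [0,5] + [0,2].
As a 15×10 matrix over Z this has rank 10, with invariant factors (1,1,1,1,1,1,1,1,1,2).

From H_k ≅ ker(∂_k) / im(∂_{k+1}) we obtain:

  H_0: rank C_0 − rank ∂_1 = 6 − 5 = 1, and the invariant factors of ∂_1 are all 1, so H_0 = Z.
  H_1: rank ker ∂_1 − rank ∂_2 = (15 − 5) − 10 = 0, and ∂_2 has invariant factor 2 > 1, so H_1 = Z/2.
  H_2: rank ker ∂_2 − rank ∂_3 = (10 − 10) − 0 = 0, and there is no ∂_3, so H_2 = 0.

As a check, the Euler characteristic is 6 − 15 + 10 = 1, which agrees with 1 − 0 + 0 = 1.

H_0 = Z,  H_1 = Z/2,  H_2 = 0.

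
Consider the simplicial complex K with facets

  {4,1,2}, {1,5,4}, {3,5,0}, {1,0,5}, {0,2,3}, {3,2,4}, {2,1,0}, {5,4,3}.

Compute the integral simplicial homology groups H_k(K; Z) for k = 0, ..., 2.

Order the vertices as 0 < 1 < 2 < 3 < 4 < 5. Listing each simplex with vertices in this order, K has dimension 2 with simplices:

  0-simplices (6): [0], [1], [2], [3], [4], [5]
  1-simplices (12): [0,1], [0,2], [0,3], [0,5], [1,2], [1,4], [1,5], [2,3], [2,4], [3,4], [3,5], [4,5]
  2-simplices (8): [0,1,2], [0,1,5], [0,2,3], [0,3,5], [1,2,4], [1,4,5], [2,3,4], [3,4,5]

giving chain groups C_0 ≅ Z^6, C_1 ≅ Z^12, C_2 ≅ Z^8.

The boundary map ∂_1: C_1 → C_0 is given by ∂[p,q] = [q] − [p].
The resulting 6×12 matrix has rank 5, and its Smith normal form has invariant factors (1,1,1,1,1).

The boundary map ∂_2: C_2 → C_1 acts by ∂[p,q,r] = [q,r] − [p,r] + [p,q]. For instance
  ∂[0,1,2] = [1,2] − [0,2] + [0,1],
  ∂[0,3,5] = [3,5] − [0,5] + [0,3].
As a 12×8 matrix over Z this has rank 7, with invariant factors (1,1,1,1,1,1,1).

Now H_k = ker ∂_k / im ∂_{k+1}, so:

  H_0: rank C_0 − rank ∂_1 = 6 − 5 = 1, and the invariant factors of ∂_1 are all 1, so H_0 = Z.
  H_1: rank ker ∂_1 − rank ∂_2 = (12 − 5) − 7 = 0, and the invariant factors of ∂_2 are all 1, so H_1 = 0.
  H_2: rank ker ∂_2 − rank ∂_3 = (8 − 7) − 0 = 1, and there is no ∂_3, so H_2 = Z.

As a check, the Euler characteristic is 6 − 12 + 8 = 2, which agrees with 1 − 0 + 1 = 2.

H_0 ≅ Z,  H_1 = 0,  H_2 ≅ Z.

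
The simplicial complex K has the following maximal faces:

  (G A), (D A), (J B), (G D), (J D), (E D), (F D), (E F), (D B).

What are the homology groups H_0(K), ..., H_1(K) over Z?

K has 7 vertices, 9 edges.
rank ∂_0 = 0, rank ∂_1 = 6 ⇒ b_0 = 7 − 0 − 6 = 1; all invariant factors of ∂_1 are 1 so no torsion. So H_0 ≅ Z.
rank ∂_1 = 6, rank ∂_2 = 0 ⇒ b_1 = 9 − 6 − 0 = 3. So H_1 ≅ Z^3.

H_0 ≅ Z,  H_1 ≅ Z^3.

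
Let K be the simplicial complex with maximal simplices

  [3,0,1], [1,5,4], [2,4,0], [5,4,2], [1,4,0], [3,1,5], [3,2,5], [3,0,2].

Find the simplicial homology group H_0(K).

H_0 = Z.

Fix the vertex order 0 < 1 < 2 < 3 < 4 < 5 and write every simplex with vertices in increasing order. Then dim K = 2 and the simplices of K are:

  0-simplices (6): [0], [1], [2], [3], [4], [5]
  1-simplices (12): [0,1], [0,2], [0,3], [0,4], [1,3], [1,4], [1,5], [2,3], [2,4], [2,5], [3,5], [4,5]
  2-simplices (8): [0,1,3], [0,1,4], [0,2,3], [0,2,4], [1,3,5], [1,4,5], [2,3,5], [2,4,5]

Hence C_0 ≅ Z^6, C_1 ≅ Z^12, C_2 ≅ Z^8.

∂_1: C_1 → C_0 maps an edge to its endpoints' difference, ∂[p,q] = q − p. For instance
  ∂[0,1] = [1] − [0].
This gives a 6×12 integer matrix of rank 5; reducing to Smith normal form yields diagonal entries (1,1,1,1,1).

∂_2: C_2 → C_1 acts by ∂[p,q,r] = [q,r] − [p,r] + [p,q]. For instance
  ∂[1,3,5] = [3,5] − [1,5] + [1,3],
  ∂[0,1,3] = [1,3] − [0,3] + [0,1].
This gives a 12×8 integer matrix of rank 7; reducing to Smith normal form yields diagonal entries (1,1,1,1,1,1,1).

Reading off H_k = ker ∂_k / im ∂_{k+1}:

  H_0: rank C_0 − rank ∂_1 = 6 − 5 = 1, and the invariant factors of ∂_1 are all 1, so H_0 = Z.

(K is a triangulation of the 2-sphere S^2.)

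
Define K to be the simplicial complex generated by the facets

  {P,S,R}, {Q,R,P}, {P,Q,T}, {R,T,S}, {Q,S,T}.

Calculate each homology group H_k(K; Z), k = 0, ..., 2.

H_0 ≅ Z,  H_1 ≅ Z,  H_2 = 0.

Fix the vertex order P < Q < R < S < T and write every simplex with vertices in increasing order. Then dim K = 2 and the simplices of K are:

  0-simplices (5): P, Q, R, S, T
  1-simplices (10): PQ, PR, PS, PT, QR, QS, QT, RS, RT, ST
  2-simplices (5): PQR, PQT, PRS, QST, RST

giving chain groups C_0 ≅ Z^5, C_1 ≅ Z^10, C_2 ≅ Z^5.

The boundary map ∂_1: C_1 → C_0 is given by ∂[p,q] = [q] − [p].
This gives a 5×10 integer matrix of rank 4; reducing to Smith normal form yields diagonal entries (1,1,1,1).

∂_2: C_2 → C_1 acts by ∂[p,q,r] = [q,r] − [p,r] + [p,q]. For instance
  ∂PQR = QR − PR + PQ,
  ∂QST = ST − QT + QS.
This gives a 10×5 integer matrix of rank 5; reducing to Smith normal form yields diagonal entries (1,1,1,1,1).

From H_k ≅ ker(∂_k) / im(∂_{k+1}) we obtain:

  H_0: rank C_0 − rank ∂_1 = 5 − 4 = 1, and the invariant factors of ∂_1 are all 1, so H_0 ≅ Z.
  H_1: rank ker ∂_1 − rank ∂_2 = (10 − 4) − 5 = 1, and the invariant factors of ∂_2 are all 1, so H_1 ≅ Z.
  H_2: rank ker ∂_2 − rank ∂_3 = (5 − 5) − 0 = 0, and there is no ∂_3, so H_2 ≅ 0.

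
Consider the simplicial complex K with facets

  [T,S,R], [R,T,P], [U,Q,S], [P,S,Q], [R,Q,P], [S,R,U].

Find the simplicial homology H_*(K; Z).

Fix the vertex order P < Q < R < S < T < U and write every simplex with vertices in increasing order. Then dim K = 2 and the simplices of K are:

  0-simplices (6): P, Q, R, S, T, U
  1-simplices (12): PQ, PR, PS, PT, QR, QS, QU, RS, RT, RU, ST, SU
  2-simplices (6): PQR, PQS, PRT, QSU, RST, RSU

Hence C_0 ≅ Z^6, C_1 ≅ Z^12, C_2 ≅ Z^6.

Boundary ∂_1: C_1 → C_0 maps an edge to its endpoints' difference, ∂[p,q] = q − p. For instance
  ∂RT = T − R.
The 6×12 boundary matrix has rank 5 and Smith normal form diag(1,1,1,1,1).

The boundary map ∂_2: C_2 → C_1 maps a triangle to the signed sum of its edges. For instance
  ∂QSU = SU − QU + QS,
  ∂PQR = QR − PR + PQ.
The 12×6 boundary matrix has rank 6 and Smith normal form diag(1,1,1,1,1,1).

Reading off H_k = ker ∂_k / im ∂_{k+1}:

  H_0: rank C_0 − rank ∂_1 = 6 − 5 = 1, and the invariant factors of ∂_1 are all 1, so H_0 ≅ Z.
  H_1: rank ker ∂_1 − rank ∂_2 = (12 − 5) − 6 = 1, and the invariant factors of ∂_2 are all 1, so H_1 ≅ Z.
  H_2: rank ker ∂_2 − rank ∂_3 = (6 − 6) − 0 = 0, and there is no ∂_3, so H_2 ≅ 0.

As a check, the Euler characteristic is 6 − 12 + 6 = 0, which agrees with 1 − 1 + 0 = 0.

H_0 ≅ Z,  H_1 ≅ Z,  H_2 = 0.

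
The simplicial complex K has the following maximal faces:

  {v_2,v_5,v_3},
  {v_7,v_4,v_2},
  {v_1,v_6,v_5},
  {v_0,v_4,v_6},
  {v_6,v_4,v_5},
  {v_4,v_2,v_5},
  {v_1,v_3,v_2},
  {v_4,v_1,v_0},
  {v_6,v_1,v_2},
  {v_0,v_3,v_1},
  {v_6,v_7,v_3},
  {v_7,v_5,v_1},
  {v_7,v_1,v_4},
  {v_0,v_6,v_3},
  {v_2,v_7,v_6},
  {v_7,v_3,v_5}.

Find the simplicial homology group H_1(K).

H_1 ≅ Z^2.

We work with the vertex ordering v_0 < v_1 < v_2 < v_3 < v_4 < v_5 < v_6 < v_7. The simplices of K, each written with vertices in increasing order, are:

  0-simplices (8): [v_0], [v_1], [v_2], [v_3], [v_4], [v_5], [v_6], [v_7]
  1-simplices (24): (24 of them)
  2-simplices (16): (16 of them)

so the chain groups are C_0 ≅ Z^8, C_1 ≅ Z^24, C_2 ≅ Z^16.

The boundary map ∂_1: C_1 → C_0 maps an edge to its endpoints' difference, ∂[p,q] = q − p. For instance
  ∂[v_1,v_2] = [v_2] − [v_1].
As a 8×24 matrix over Z this has rank 7, with invariant factors (1,1,1,1,1,1,1).

The boundary map ∂_2: C_2 → C_1 acts by ∂[p,q,r] = [q,r] − [p,r] + [p,q]. For instance
  ∂[v_1,v_2,v_3] = [v_2,v_3] − [v_1,v_3] + [v_1,v_2],
  ∂[v_0,v_1,v_4] = [v_1,v_4] − [v_0,v_4] + [v_0,v_1].
The 24×16 boundary matrix has rank 15 and Smith normal form diag(1,1,1,1,1,1,1,1,1,1,1,1,1,1,1).

Computing H_k = (kernel of ∂_k) / (image of ∂_{k+1}):

  H_1: rank ker ∂_1 − rank ∂_2 = (24 − 7) − 15 = 2, and the invariant factors of ∂_2 are all 1, so H_1 = Z^2.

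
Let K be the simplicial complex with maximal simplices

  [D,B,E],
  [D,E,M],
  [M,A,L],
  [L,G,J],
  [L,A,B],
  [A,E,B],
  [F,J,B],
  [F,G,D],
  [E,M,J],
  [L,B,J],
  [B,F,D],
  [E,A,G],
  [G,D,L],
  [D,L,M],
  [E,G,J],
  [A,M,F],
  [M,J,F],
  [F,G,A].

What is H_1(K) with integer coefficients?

Fix the vertex order A < B < D < E < F < G < J < L < M and write every simplex with vertices in increasing order. Then dim K = 2 and the simplices of K are:

  0-simplices (9): A, B, D, E, F, G, J, L, M
  1-simplices (27): AB, AE, AF, AG, AL, AM, BD, BE, BF, BJ, BL, DE, DF, DG, DL, DM, EG, EJ, EM, FG, FJ, FM, GJ, GL, JL, JM, LM
  2-simplices (18): ABE, ABL, AEG, AFG, AFM, ALM, BDE, BDF, BFJ, BJL, DEM, DFG, DGL, DLM, EGJ, EJM, FJM, GJL

so the chain groups are C_0 ≅ Z^9, C_1 ≅ Z^27, C_2 ≅ Z^18.

The boundary map ∂_1: C_1 → C_0 sends each edge [p,q] (with p < q) to q − p. For instance
  ∂GJ = J − G.
As a 9×27 matrix over Z this has rank 8, with invariant factors (1,1,1,1,1,1,1,1).

∂_2: C_2 → C_1 maps a triangle to the signed sum of its edges. For instance
  ∂AFG = FG − AG + AF,
  ∂FJM = JM − FM + FJ.
The resulting 27×18 matrix has rank 17, and its Smith normal form has invariant factors (1,1,1,1,1,1,1,1,1,1,1,1,1,1,1,1,1).

Computing H_k = (kernel of ∂_k) / (image of ∂_{k+1}):

  H_1: rank ker ∂_1 − rank ∂_2 = (27 − 8) − 17 = 2, and the invariant factors of ∂_2 are all 1, so H_1 ≅ Z^2.

(K is a triangulation of the torus T^2.)

H_1 ≅ Z^2.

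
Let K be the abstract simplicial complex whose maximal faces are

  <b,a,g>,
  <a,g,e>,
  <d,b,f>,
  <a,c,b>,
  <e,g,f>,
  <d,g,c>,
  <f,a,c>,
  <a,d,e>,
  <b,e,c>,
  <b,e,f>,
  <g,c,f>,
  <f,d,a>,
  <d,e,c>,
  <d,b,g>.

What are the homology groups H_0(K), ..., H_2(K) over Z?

H_0 ≅ Z,  H_1 ≅ Z^2,  H_2 ≅ Z.

Order the vertices as a < b < c < d < e < f < g. Listing each simplex with vertices in this order, K has dimension 2 with simplices:

  0-simplices (7): a, b, c, d, e, f, g
  1-simplices (21): ab, ac, ad, ae, af, ag, bc, bd, be, bf, bg, cd, ce, cf, cg, de, df, dg, ef, eg, fg
  2-simplices (14): abc, abg, acf, ade, adf, aeg, bce, bdf, bdg, bef, cde, cdg, cfg, efg

Hence C_0 ≅ Z^7, C_1 ≅ Z^21, C_2 ≅ Z^14.

∂_1: C_1 → C_0 is given by ∂[p,q] = [q] − [p]. For instance
  ∂bd = d − b.
The 7×21 boundary matrix has rank 6 and Smith normal form diag(1,1,1,1,1,1).

The boundary map ∂_2: C_2 → C_1 sends each 2-simplex [p,q,r] to [q,r] − [p,r] + [p,q]. For instance
  ∂efg = fg − eg + ef,
  ∂acf = cf − af + ac.
This gives a 21×14 integer matrix of rank 13; reducing to Smith normal form yields diagonal entries (1,1,1,1,1,1,1,1,1,1,1,1,1).

Now H_k = ker ∂_k / im ∂_{k+1}, so:

  H_0: rank C_0 − rank ∂_1 = 7 − 6 = 1, and the invariant factors of ∂_1 are all 1, so H_0 ≅ Z.
  H_1: rank ker ∂_1 − rank ∂_2 = (21 − 6) − 13 = 2, and the invariant factors of ∂_2 are all 1, so H_1 ≅ Z^2.
  H_2: rank ker ∂_2 − rank ∂_3 = (14 − 13) − 0 = 1, and there is no ∂_3, so H_2 ≅ Z.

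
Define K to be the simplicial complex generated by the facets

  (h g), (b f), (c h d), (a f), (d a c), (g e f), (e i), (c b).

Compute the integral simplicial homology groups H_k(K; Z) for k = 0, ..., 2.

H_0 ≅ Z,  H_1 ≅ Z^2,  H_2 = 0.

We work with the vertex ordering a < b < c < d < e < f < g < h < i. The simplices of K, each written with vertices in increasing order, are:

  0-simplices (9): a, b, c, d, e, f, g, h, i
  1-simplices (13): ac, ad, af, bc, bf, cd, ch, dh, ef, eg, ei, fg, gh
  2-simplices (3): acd, cdh, efg

giving chain groups C_0 ≅ Z^9, C_1 ≅ Z^13, C_2 ≅ Z^3.

Boundary ∂_1: C_1 → C_0 is given by ∂[p,q] = [q] − [p]. For instance
  ∂cd = d − c.
The 9×13 boundary matrix has rank 8 and Smith normal form diag(1,1,1,1,1,1,1,1).

Boundary ∂_2: C_2 → C_1 sends each 2-simplex [p,q,r] to [q,r] − [p,r] + [p,q]. For instance
  ∂acd = cd − ad + ac,
  ∂cdh = dh − ch + cd.
The 13×3 boundary matrix has rank 3 and Smith normal form diag(1,1,1).

From H_k ≅ ker(∂_k) / im(∂_{k+1}) we obtain:

  H_0: rank C_0 − rank ∂_1 = 9 − 8 = 1, and the invariant factors of ∂_1 are all 1, so H_0 = Z.
  H_1: rank ker ∂_1 − rank ∂_2 = (13 − 8) − 3 = 2, and the invariant factors of ∂_2 are all 1, so H_1 = Z^2.
  H_2: rank ker ∂_2 − rank ∂_3 = (3 − 3) − 0 = 0, and there is no ∂_3, so H_2 = 0.

As a check, the Euler characteristic is 9 − 13 + 3 = -1, which agrees with 1 − 2 + 0 = -1.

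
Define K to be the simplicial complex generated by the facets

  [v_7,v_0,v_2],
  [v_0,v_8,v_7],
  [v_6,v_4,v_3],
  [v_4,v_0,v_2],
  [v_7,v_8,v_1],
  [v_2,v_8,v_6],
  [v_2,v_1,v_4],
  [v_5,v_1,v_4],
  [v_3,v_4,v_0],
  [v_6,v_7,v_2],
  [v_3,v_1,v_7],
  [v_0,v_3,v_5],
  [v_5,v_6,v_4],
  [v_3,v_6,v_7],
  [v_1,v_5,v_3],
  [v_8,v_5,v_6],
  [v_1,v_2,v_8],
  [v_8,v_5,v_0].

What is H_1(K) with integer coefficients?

Order the vertices as v_0 < v_1 < v_2 < v_3 < v_4 < v_5 < v_6 < v_7 < v_8. Listing each simplex with vertices in this order, K has dimension 2 with simplices:

  0-simplices (9): [v_0], [v_1], [v_2], [v_3], [v_4], [v_5], [v_6], [v_7], [v_8]
  1-simplices (27): (27 of them)
  2-simplices (18): (18 of them)

so the chain groups are C_0 ≅ Z^9, C_1 ≅ Z^27, C_2 ≅ Z^18.

Boundary ∂_1: C_1 → C_0 maps an edge to its endpoints' difference, ∂[p,q] = q − p. For instance
  ∂[v_4,v_5] = [v_5] − [v_4].
This gives a 9×27 integer matrix of rank 8; reducing to Smith normal form yields diagonal entries (1,1,1,1,1,1,1,1).

Boundary ∂_2: C_2 → C_1 sends each 2-simplex [p,q,r] to [q,r] − [p,r] + [p,q]. For instance
  ∂[v_0,v_2,v_4] = [v_2,v_4] − [v_0,v_4] + [v_0,v_2],
  ∂[v_0,v_7,v_8] = [v_7,v_8] − [v_0,v_8] + [v_0,v_7].
The resulting 27×18 matrix has rank 18, and its Smith normal form has invariant factors (1,1,1,1,1,1,1,1,1,1,1,1,1,1,1,1,1,2).

Reading off H_k = ker ∂_k / im ∂_{k+1}:

  H_1: rank ker ∂_1 − rank ∂_2 = (27 − 8) − 18 = 1, and ∂_2 has invariant factor 2 > 1, so H_1 ≅ Z × Z/2.

H_1 ≅ Z × Z/2.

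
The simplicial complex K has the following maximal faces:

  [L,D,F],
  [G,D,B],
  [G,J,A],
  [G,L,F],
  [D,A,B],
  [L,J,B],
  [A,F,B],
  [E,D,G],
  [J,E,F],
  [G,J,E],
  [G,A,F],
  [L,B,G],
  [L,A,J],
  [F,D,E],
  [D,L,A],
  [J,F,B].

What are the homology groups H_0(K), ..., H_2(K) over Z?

Take the total order A < B < D < E < F < G < J < L on the vertex set. Then K (dimension 2) consists of the simplices:

  0-simplices (8): A, B, D, E, F, G, J, L
  1-simplices (24): AB, AD, AF, AG, AJ, AL, BD, BF, BG, BJ, BL, DE, DF, DG, DL, EF, EG, EJ, FG, FJ, FL, GJ, GL, JL
  2-simplices (16): ABD, ABF, ADL, AFG, AGJ, AJL, BDG, BFJ, BGL, BJL, DEF, DEG, DFL, EFJ, EGJ, FGL

Hence C_0 ≅ Z^8, C_1 ≅ Z^24, C_2 ≅ Z^16.

The boundary map ∂_1: C_1 → C_0 sends each edge [p,q] (with p < q) to q − p. For instance
  ∂BL = L − B.
As a 8×24 matrix over Z this has rank 7, with invariant factors (1,1,1,1,1,1,1).

Boundary ∂_2: C_2 → C_1 maps a triangle to the signed sum of its edges. For instance
  ∂FGL = GL − FL + FG,
  ∂EFJ = FJ − EJ + EF.
The resulting 24×16 matrix has rank 15, and its Smith normal form has invariant factors (1,1,1,1,1,1,1,1,1,1,1,1,1,1,1).

From H_k ≅ ker(∂_k) / im(∂_{k+1}) we obtain:

  H_0: rank C_0 − rank ∂_1 = 8 − 7 = 1, and the invariant factors of ∂_1 are all 1, so H_0 = Z.
  H_1: rank ker ∂_1 − rank ∂_2 = (24 − 7) − 15 = 2, and the invariant factors of ∂_2 are all 1, so H_1 = Z^2.
  H_2: rank ker ∂_2 − rank ∂_3 = (16 − 15) − 0 = 1, and there is no ∂_3, so H_2 = Z.

(K is a triangulation of the torus T^2.)

H_0 ≅ Z,  H_1 ≅ Z^2,  H_2 ≅ Z.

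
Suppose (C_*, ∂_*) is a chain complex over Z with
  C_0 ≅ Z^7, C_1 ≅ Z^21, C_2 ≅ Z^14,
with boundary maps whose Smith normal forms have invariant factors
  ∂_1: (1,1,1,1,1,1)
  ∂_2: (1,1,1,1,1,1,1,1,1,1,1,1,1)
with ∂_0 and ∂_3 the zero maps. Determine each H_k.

H_0 ≅ Z,  H_1 ≅ Z^2,  H_2 ≅ Z.

H_0: b_0 = 7 − 0 − 6 = 1; torsion from ∂_1 factors > 1: none. So H_0 ≅ Z.
H_1: b_1 = 21 − 6 − 13 = 2; torsion from ∂_2 factors > 1: none. So H_1 ≅ Z^2.
H_2: b_2 = 14 − 13 − 0 = 1; torsion from ∂_3 factors > 1: none. So H_2 ≅ Z.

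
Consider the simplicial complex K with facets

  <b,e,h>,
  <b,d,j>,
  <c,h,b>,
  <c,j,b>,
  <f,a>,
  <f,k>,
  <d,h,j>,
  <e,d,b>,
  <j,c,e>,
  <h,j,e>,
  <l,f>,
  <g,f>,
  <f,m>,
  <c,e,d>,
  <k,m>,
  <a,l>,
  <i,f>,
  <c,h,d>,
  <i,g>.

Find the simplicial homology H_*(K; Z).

H_0 = Z^2,  H_1 = Z^3 ⊕ Z_2,  H_2 = 0.

We work with the vertex ordering a < b < c < d < e < f < g < h < i < j < k < l < m. The simplices of K, each written with vertices in increasing order, are:

  0-simplices (13): a, b, c, d, e, f, g, h, i, j, k, l, m
  1-simplices (24): af, al, bc, bd, be, bh, bj, cd, ce, ch, cj, de, dh, dj, eh, ej, fg, fi, fk, fl, fm, gi, hj, km
  2-simplices (10): bch, bcj, bde, bdj, beh, cde, cdh, cej, dhj, ehj

so the chain groups are C_0 ≅ Z^13, C_1 ≅ Z^24, C_2 ≅ Z^10.

The boundary map ∂_1: C_1 → C_0 is given by ∂[p,q] = [q] − [p].
The 13×24 boundary matrix has rank 11 and Smith normal form diag(1,1,1,1,1,1,1,1,1,1,1).

Boundary ∂_2: C_2 → C_1 maps a triangle to the signed sum of its edges. For instance
  ∂cdh = dh − ch + cd,
  ∂ehj = hj − ej + eh.
As a 24×10 matrix over Z this has rank 10, with invariant factors (1,1,1,1,1,1,1,1,1,2).

Reading off H_k = ker ∂_k / im ∂_{k+1}:

  H_0: rank C_0 − rank ∂_1 = 13 − 11 = 2, and the invariant factors of ∂_1 are all 1, so H_0 ≅ Z^2.
  H_1: rank ker ∂_1 − rank ∂_2 = (24 − 11) − 10 = 3, and ∂_2 has invariant factor 2 > 1, so H_1 ≅ Z^3 ⊕ Z_2.
  H_2: rank ker ∂_2 − rank ∂_3 = (10 − 10) − 0 = 0, and there is no ∂_3, so H_2 ≅ 0.

As a check, the Euler characteristic is 13 − 24 + 10 = -1, which agrees with 2 − 3 + 0 = -1.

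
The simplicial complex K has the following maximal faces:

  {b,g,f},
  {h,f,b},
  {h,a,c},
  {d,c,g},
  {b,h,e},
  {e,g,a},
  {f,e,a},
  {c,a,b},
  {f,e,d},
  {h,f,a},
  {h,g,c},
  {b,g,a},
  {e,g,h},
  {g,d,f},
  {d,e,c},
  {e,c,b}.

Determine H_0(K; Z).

H_0 = Z.

Take the total order a < b < c < d < e < f < g < h on the vertex set. Then K (dimension 2) consists of the simplices:

  0-simplices (8): a, b, c, d, e, f, g, h
  1-simplices (24): ab, ac, ae, af, ag, ah, bc, be, bf, bg, bh, cd, ce, cg, ch, de, df, dg, ef, eg, eh, fg, fh, gh
  2-simplices (16): abc, abg, ach, aef, aeg, afh, bce, beh, bfg, bfh, cde, cdg, cgh, def, dfg, egh

so the chain groups are C_0 ≅ Z^8, C_1 ≅ Z^24, C_2 ≅ Z^16.

The boundary map ∂_1: C_1 → C_0 sends each edge [p,q] (with p < q) to q − p. For instance
  ∂cg = g − c.
The 8×24 boundary matrix has rank 7 and Smith normal form diag(1,1,1,1,1,1,1).

Boundary ∂_2: C_2 → C_1 maps a triangle to the signed sum of its edges. For instance
  ∂cgh = gh − ch + cg,
  ∂cde = de − ce + cd.
The resulting 24×16 matrix has rank 15, and its Smith normal form has invariant factors (1,1,1,1,1,1,1,1,1,1,1,1,1,1,1).

Computing H_k = (kernel of ∂_k) / (image of ∂_{k+1}):

  H_0: rank C_0 − rank ∂_1 = 8 − 7 = 1, and the invariant factors of ∂_1 are all 1, so H_0 = Z.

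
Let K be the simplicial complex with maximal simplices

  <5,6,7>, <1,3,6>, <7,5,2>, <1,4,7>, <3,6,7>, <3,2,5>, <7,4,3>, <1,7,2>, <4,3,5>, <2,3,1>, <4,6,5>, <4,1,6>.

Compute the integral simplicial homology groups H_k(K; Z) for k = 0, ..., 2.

H_0 ≅ Z,  H_1 ≅ Z/2,  H_2 = 0.

We work with the vertex ordering 1 < 2 < 3 < 4 < 5 < 6 < 7. The simplices of K, each written with vertices in increasing order, are:

  0-simplices (7): [1], [2], [3], [4], [5], [6], [7]
  1-simplices (18): [1,2], [1,3], [1,4], [1,6], [1,7], [2,3], [2,5], [2,7], [3,4], [3,5], [3,6], [3,7], [4,5], [4,6], [4,7], [5,6], [5,7], [6,7]
  2-simplices (12): [1,2,3], [1,2,7], [1,3,6], [1,4,6], [1,4,7], [2,3,5], [2,5,7], [3,4,5], [3,4,7], [3,6,7], [4,5,6], [5,6,7]

Hence C_0 ≅ Z^7, C_1 ≅ Z^18, C_2 ≅ Z^12.

Boundary ∂_1: C_1 → C_0 sends each edge [p,q] (with p < q) to q − p.
The resulting 7×18 matrix has rank 6, and its Smith normal form has invariant factors (1,1,1,1,1,1).

Boundary ∂_2: C_2 → C_1 sends each 2-simplex [p,q,r] to [q,r] − [p,r] + [p,q]. For instance
  ∂[1,4,7] = [4,7] − [1,7] + [1,4],
  ∂[2,3,5] = [3,5] − [2,5] + [2,3].
The resulting 18×12 matrix has rank 12, and its Smith normal form has invariant factors (1,1,1,1,1,1,1,1,1,1,1,2).

Now H_k = ker ∂_k / im ∂_{k+1}, so:

  H_0: rank C_0 − rank ∂_1 = 7 − 6 = 1, and the invariant factors of ∂_1 are all 1, so H_0 ≅ Z.
  H_1: rank ker ∂_1 − rank ∂_2 = (18 − 6) − 12 = 0, and ∂_2 has invariant factor 2 > 1, so H_1 ≅ Z/2.
  H_2: rank ker ∂_2 − rank ∂_3 = (12 − 12) − 0 = 0, and there is no ∂_3, so H_2 ≅ 0.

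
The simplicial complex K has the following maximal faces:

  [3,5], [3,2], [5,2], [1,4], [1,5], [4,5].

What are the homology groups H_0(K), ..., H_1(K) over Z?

Fix the vertex order 1 < 2 < 3 < 4 < 5 and write every simplex with vertices in increasing order. Then dim K = 1 and the simplices of K are:

  0-simplices (5): [1], [2], [3], [4], [5]
  1-simplices (6): [1,4], [1,5], [2,3], [2,5], [3,5], [4,5]

giving chain groups C_0 ≅ Z^5, C_1 ≅ Z^6.

Boundary ∂_1: C_1 → C_0 sends each edge [p,q] (with p < q) to q − p. For instance
  ∂[1,4] = [4] − [1].
The 5×6 boundary matrix has rank 4 and Smith normal form diag(1,1,1,1).

Computing H_k = (kernel of ∂_k) / (image of ∂_{k+1}):

  H_0: rank C_0 − rank ∂_1 = 5 − 4 = 1, and the invariant factors of ∂_1 are all 1, so H_0 = Z.
  H_1: rank ker ∂_1 − rank ∂_2 = (6 − 4) − 0 = 2, and there is no ∂_2, so H_1 = Z^2.

As a check, the Euler characteristic is 5 − 6 = -1, which agrees with 1 − 2 = -1.

H_0 = Z,  H_1 = Z^2.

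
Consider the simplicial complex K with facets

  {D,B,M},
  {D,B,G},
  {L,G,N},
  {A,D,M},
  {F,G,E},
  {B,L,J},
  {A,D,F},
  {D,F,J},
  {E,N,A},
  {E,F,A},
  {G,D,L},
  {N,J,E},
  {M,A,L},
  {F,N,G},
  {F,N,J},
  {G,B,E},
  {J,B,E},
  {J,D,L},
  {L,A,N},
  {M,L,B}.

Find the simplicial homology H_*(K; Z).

H_0 ≅ Z,  H_1 ≅ Z × Z/2,  H_2 = 0.

We work with the vertex ordering A < B < D < E < F < G < J < L < M < N. The simplices of K, each written with vertices in increasing order, are:

  0-simplices (10): A, B, D, E, F, G, J, L, M, N
  1-simplices (30): AD, AE, AF, AL, AM, AN, BD, BE, BG, BJ, BL, BM, DF, DG, DJ, DL, DM, EF, EG, EJ, EN, FG, FJ, FN, GL, GN, JL, JN, LM, LN
  2-simplices (20): ADF, ADM, AEF, AEN, ALM, ALN, BDG, BDM, BEG, BEJ, BJL, BLM, DFJ, DGL, DJL, EFG, EJN, FGN, FJN, GLN

giving chain groups C_0 ≅ Z^10, C_1 ≅ Z^30, C_2 ≅ Z^20.

Boundary ∂_1: C_1 → C_0 maps an edge to its endpoints' difference, ∂[p,q] = q − p. For instance
  ∂AD = D − A.
The resulting 10×30 matrix has rank 9, and its Smith normal form has invariant factors (1,1,1,1,1,1,1,1,1).

∂_2: C_2 → C_1 acts by ∂[p,q,r] = [q,r] − [p,r] + [p,q]. For instance
  ∂BEG = EG − BG + BE,
  ∂DFJ = FJ − DJ + DF.
As a 30×20 matrix over Z this has rank 20, with invariant factors (1,1,1,1,1,1,1,1,1,1,1,1,1,1,1,1,1,1,1,2).

Reading off H_k = ker ∂_k / im ∂_{k+1}:

  H_0: rank C_0 − rank ∂_1 = 10 − 9 = 1, and the invariant factors of ∂_1 are all 1, so H_0 ≅ Z.
  H_1: rank ker ∂_1 − rank ∂_2 = (30 − 9) − 20 = 1, and ∂_2 has invariant factor 2 > 1, so H_1 ≅ Z × Z/2.
  H_2: rank ker ∂_2 − rank ∂_3 = (20 − 20) − 0 = 0, and there is no ∂_3, so H_2 ≅ 0.

(K is a triangulation of the Klein bottle.)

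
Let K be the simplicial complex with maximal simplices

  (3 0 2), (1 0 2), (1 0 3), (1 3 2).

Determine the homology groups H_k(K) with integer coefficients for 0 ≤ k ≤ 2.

H_0 ≅ Z,  H_1 = 0,  H_2 ≅ Z.

We work with the vertex ordering 0 < 1 < 2 < 3. The simplices of K, each written with vertices in increasing order, are:

  0-simplices (4): [0], [1], [2], [3]
  1-simplices (6): [0,1], [0,2], [0,3], [1,2], [1,3], [2,3]
  2-simplices (4): [0,1,2], [0,1,3], [0,2,3], [1,2,3]

so the chain groups are C_0 ≅ Z^4, C_1 ≅ Z^6, C_2 ≅ Z^4.

∂_1: C_1 → C_0 sends each edge [p,q] (with p < q) to q − p.
The resulting 4×6 matrix has rank 3, and its Smith normal form has invariant factors (1,1,1).

Boundary ∂_2: C_2 → C_1 acts by ∂[p,q,r] = [q,r] − [p,r] + [p,q]. For instance
  ∂[0,2,3] = [2,3] − [0,3] + [0,2],
  ∂[1,2,3] = [2,3] − [1,3] + [1,2].
As a 6×4 matrix over Z this has rank 3, with invariant factors (1,1,1).

Now H_k = ker ∂_k / im ∂_{k+1}, so:

  H_0: rank C_0 − rank ∂_1 = 4 − 3 = 1, and the invariant factors of ∂_1 are all 1, so H_0 ≅ Z.
  H_1: rank ker ∂_1 − rank ∂_2 = (6 − 3) − 3 = 0, and the invariant factors of ∂_2 are all 1, so H_1 ≅ 0.
  H_2: rank ker ∂_2 − rank ∂_3 = (4 − 3) − 0 = 1, and there is no ∂_3, so H_2 ≅ Z.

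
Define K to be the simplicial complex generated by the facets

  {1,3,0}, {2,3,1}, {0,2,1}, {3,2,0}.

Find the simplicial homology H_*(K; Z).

H_0 ≅ Z,  H_1 = 0,  H_2 ≅ Z.

Order the vertices as 0 < 1 < 2 < 3. Listing each simplex with vertices in this order, K has dimension 2 with simplices:

  0-simplices (4): [0], [1], [2], [3]
  1-simplices (6): [0,1], [0,2], [0,3], [1,2], [1,3], [2,3]
  2-simplices (4): [0,1,2], [0,1,3], [0,2,3], [1,2,3]

so the chain groups are C_0 ≅ Z^4, C_1 ≅ Z^6, C_2 ≅ Z^4.

The boundary map ∂_1: C_1 → C_0 maps an edge to its endpoints' difference, ∂[p,q] = q − p.
The 4×6 boundary matrix has rank 3 and Smith normal form diag(1,1,1).

Boundary ∂_2: C_2 → C_1 sends each 2-simplex [p,q,r] to [q,r] − [p,r] + [p,q]. For instance
  ∂[0,1,3] = [1,3] − [0,3] + [0,1],
  ∂[1,2,3] = [2,3] − [1,3] + [1,2].
This gives a 6×4 integer matrix of rank 3; reducing to Smith normal form yields diagonal entries (1,1,1).

Reading off H_k = ker ∂_k / im ∂_{k+1}:

  H_0: rank C_0 − rank ∂_1 = 4 − 3 = 1, and the invariant factors of ∂_1 are all 1, so H_0 ≅ Z.
  H_1: rank ker ∂_1 − rank ∂_2 = (6 − 3) − 3 = 0, and the invariant factors of ∂_2 are all 1, so H_1 ≅ 0.
  H_2: rank ker ∂_2 − rank ∂_3 = (4 − 3) − 0 = 1, and there is no ∂_3, so H_2 ≅ Z.

As a check, the Euler characteristic is 4 − 6 + 4 = 2, which agrees with 1 − 0 + 1 = 2.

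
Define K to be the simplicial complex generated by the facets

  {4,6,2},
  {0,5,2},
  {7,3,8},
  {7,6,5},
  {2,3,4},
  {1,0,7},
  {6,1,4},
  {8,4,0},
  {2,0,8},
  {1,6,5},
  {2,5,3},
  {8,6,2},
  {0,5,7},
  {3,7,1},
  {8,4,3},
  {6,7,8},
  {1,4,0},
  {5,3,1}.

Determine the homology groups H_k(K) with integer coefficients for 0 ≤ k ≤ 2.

H_0 = Z,  H_1 = Z ⊕ Z/2Z,  H_2 = 0.

We work with the vertex ordering 0 < 1 < 2 < 3 < 4 < 5 < 6 < 7 < 8. The simplices of K, each written with vertices in increasing order, are:

  0-simplices (9): [0], [1], [2], [3], [4], [5], [6], [7], [8]
  1-simplices (27): (27 of them)
  2-simplices (18): [0,1,4], [0,1,7], [0,2,5], [0,2,8], [0,4,8], [0,5,7], [1,3,5], [1,3,7], [1,4,6], [1,5,6], [2,3,4], [2,3,5], [2,4,6], [2,6,8], [3,4,8], [3,7,8], [5,6,7], [6,7,8]

so the chain groups are C_0 ≅ Z^9, C_1 ≅ Z^27, C_2 ≅ Z^18.

The boundary map ∂_1: C_1 → C_0 is given by ∂[p,q] = [q] − [p]. For instance
  ∂[4,8] = [8] − [4].
The 9×27 boundary matrix has rank 8 and Smith normal form diag(1,1,1,1,1,1,1,1).

∂_2: C_2 → C_1 acts by ∂[p,q,r] = [q,r] − [p,r] + [p,q]. For instance
  ∂[2,3,5] = [3,5] − [2,5] + [2,3],
  ∂[0,1,7] = [1,7] − [0,7] + [0,1].
This gives a 27×18 integer matrix of rank 18; reducing to Smith normal form yields diagonal entries (1,1,1,1,1,1,1,1,1,1,1,1,1,1,1,1,1,2).

From H_k ≅ ker(∂_k) / im(∂_{k+1}) we obtain:

  H_0: rank C_0 − rank ∂_1 = 9 − 8 = 1, and the invariant factors of ∂_1 are all 1, so H_0 ≅ Z.
  H_1: rank ker ∂_1 − rank ∂_2 = (27 − 8) − 18 = 1, and ∂_2 has invariant factor 2 > 1, so H_1 ≅ Z ⊕ Z/2Z.
  H_2: rank ker ∂_2 − rank ∂_3 = (18 − 18) − 0 = 0, and there is no ∂_3, so H_2 ≅ 0.

As a check, the Euler characteristic is 9 − 27 + 18 = 0, which agrees with 1 − 1 + 0 = 0.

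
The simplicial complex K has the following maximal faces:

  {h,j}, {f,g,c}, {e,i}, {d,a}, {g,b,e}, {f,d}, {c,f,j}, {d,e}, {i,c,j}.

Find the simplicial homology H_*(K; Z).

H_0 = Z,  H_1 = Z^2,  H_2 = 0.

Take the total order a < b < c < d < e < f < g < h < i < j on the vertex set. Then K (dimension 2) consists of the simplices:

  0-simplices (10): a, b, c, d, e, f, g, h, i, j
  1-simplices (15): ad, be, bg, cf, cg, ci, cj, de, df, eg, ei, fg, fj, hj, ij
  2-simplices (4): beg, cfg, cfj, cij

so the chain groups are C_0 ≅ Z^10, C_1 ≅ Z^15, C_2 ≅ Z^4.

Boundary ∂_1: C_1 → C_0 sends each edge [p,q] (with p < q) to q − p. For instance
  ∂cj = j − c.
As a 10×15 matrix over Z this has rank 9, with invariant factors (1,1,1,1,1,1,1,1,1).

∂_2: C_2 → C_1 acts by ∂[p,q,r] = [q,r] − [p,r] + [p,q]. For instance
  ∂beg = eg − bg + be,
  ∂cfj = fj − cj + cf.
The resulting 15×4 matrix has rank 4, and its Smith normal form has invariant factors (1,1,1,1).

Computing H_k = (kernel of ∂_k) / (image of ∂_{k+1}):

  H_0: rank C_0 − rank ∂_1 = 10 − 9 = 1, and the invariant factors of ∂_1 are all 1, so H_0 ≅ Z.
  H_1: rank ker ∂_1 − rank ∂_2 = (15 − 9) − 4 = 2, and the invariant factors of ∂_2 are all 1, so H_1 ≅ Z^2.
  H_2: rank ker ∂_2 − rank ∂_3 = (4 − 4) − 0 = 0, and there is no ∂_3, so H_2 ≅ 0.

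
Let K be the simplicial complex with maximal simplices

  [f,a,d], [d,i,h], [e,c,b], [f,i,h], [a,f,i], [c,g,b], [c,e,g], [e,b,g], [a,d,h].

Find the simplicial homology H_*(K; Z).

H_0 = Z^2,  H_1 = Z,  H_2 = Z.

Take the total order a < b < c < d < e < f < g < h < i on the vertex set. Then K (dimension 2) consists of the simplices:

  0-simplices (9): a, b, c, d, e, f, g, h, i
  1-simplices (16): ad, af, ah, ai, bc, be, bg, ce, cg, df, dh, di, eg, fh, fi, hi
  2-simplices (9): adf, adh, afi, bce, bcg, beg, ceg, dhi, fhi

giving chain groups C_0 ≅ Z^9, C_1 ≅ Z^16, C_2 ≅ Z^9.

∂_1: C_1 → C_0 maps an edge to its endpoints' difference, ∂[p,q] = q − p. For instance
  ∂ad = d − a.
The resulting 9×16 matrix has rank 7, and its Smith normal form has invariant factors (1,1,1,1,1,1,1).

Boundary ∂_2: C_2 → C_1 sends each 2-simplex [p,q,r] to [q,r] − [p,r] + [p,q]. For instance
  ∂beg = eg − bg + be,
  ∂bcg = cg − bg + bc.
The resulting 16×9 matrix has rank 8, and its Smith normal form has invariant factors (1,1,1,1,1,1,1,1).

From H_k ≅ ker(∂_k) / im(∂_{k+1}) we obtain:

  H_0: rank C_0 − rank ∂_1 = 9 − 7 = 2, and the invariant factors of ∂_1 are all 1, so H_0 ≅ Z^2.
  H_1: rank ker ∂_1 − rank ∂_2 = (16 − 7) − 8 = 1, and the invariant factors of ∂_2 are all 1, so H_1 ≅ Z.
  H_2: rank ker ∂_2 − rank ∂_3 = (9 − 8) − 0 = 1, and there is no ∂_3, so H_2 ≅ Z.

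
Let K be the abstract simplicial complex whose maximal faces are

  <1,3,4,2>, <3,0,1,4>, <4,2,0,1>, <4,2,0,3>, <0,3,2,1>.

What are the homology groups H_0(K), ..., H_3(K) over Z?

H_0 = Z,  H_1 = 0,  H_2 = 0,  H_3 = Z.

We work with the vertex ordering 0 < 1 < 2 < 3 < 4. The simplices of K, each written with vertices in increasing order, are:

  0-simplices (5): [0], [1], [2], [3], [4]
  1-simplices (10): [0,1], [0,2], [0,3], [0,4], [1,2], [1,3], [1,4], [2,3], [2,4], [3,4]
  2-simplices (10): [0,1,2], [0,1,3], [0,1,4], [0,2,3], [0,2,4], [0,3,4], [1,2,3], [1,2,4], [1,3,4], [2,3,4]
  3-simplices (5): [0,1,2,3], [0,1,2,4], [0,1,3,4], [0,2,3,4], [1,2,3,4]

Hence C_0 ≅ Z^5, C_1 ≅ Z^10, C_2 ≅ Z^10, C_3 ≅ Z^5.

Boundary ∂_1: C_1 → C_0 maps an edge to its endpoints' difference, ∂[p,q] = q − p.
The 5×10 boundary matrix has rank 4 and Smith normal form diag(1,1,1,1).

Boundary ∂_2: C_2 → C_1 sends each 2-simplex [p,q,r] to [q,r] − [p,r] + [p,q]. For instance
  ∂[1,2,3] = [2,3] − [1,3] + [1,2],
  ∂[0,1,4] = [1,4] − [0,4] + [0,1].
The resulting 10×10 matrix has rank 6, and its Smith normal form has invariant factors (1,1,1,1,1,1).

∂_3: C_3 → C_2 sends each 3-simplex σ to the alternating sum Σ_i (−1)^i (σ with its i-th vertex removed). For instance
  ∂[1,2,3,4] = [2,3,4] − [1,3,4] + [1,2,4] − [1,2,3],
  ∂[0,2,3,4] = [2,3,4] − [0,3,4] + [0,2,4] − [0,2,3].
This gives a 10×5 integer matrix of rank 4; reducing to Smith normal form yields diagonal entries (1,1,1,1).

Reading off H_k = ker ∂_k / im ∂_{k+1}:

  H_0: rank C_0 − rank ∂_1 = 5 − 4 = 1, and the invariant factors of ∂_1 are all 1, so H_0 = Z.
  H_1: rank ker ∂_1 − rank ∂_2 = (10 − 4) − 6 = 0, and the invariant factors of ∂_2 are all 1, so H_1 = 0.
  H_2: rank ker ∂_2 − rank ∂_3 = (10 − 6) − 4 = 0, and the invariant factors of ∂_3 are all 1, so H_2 = 0.
  H_3: rank ker ∂_3 − rank ∂_4 = (5 − 4) − 0 = 1, and there is no ∂_4, so H_3 = Z.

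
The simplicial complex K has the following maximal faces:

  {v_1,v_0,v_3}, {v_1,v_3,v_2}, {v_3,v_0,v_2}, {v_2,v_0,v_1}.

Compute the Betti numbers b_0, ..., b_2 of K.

b_0 = 1, b_1 = 0, b_2 = 1.

We work with the vertex ordering v_0 < v_1 < v_2 < v_3. The simplices of K, each written with vertices in increasing order, are:

  0-simplices (4): [v_0], [v_1], [v_2], [v_3]
  1-simplices (6): [v_0,v_1], [v_0,v_2], [v_0,v_3], [v_1,v_2], [v_1,v_3], [v_2,v_3]
  2-simplices (4): [v_0,v_1,v_2], [v_0,v_1,v_3], [v_0,v_2,v_3], [v_1,v_2,v_3]

so the chain groups are C_0 ≅ Z^4, C_1 ≅ Z^6, C_2 ≅ Z^4.

The boundary map ∂_1: C_1 → C_0 maps an edge to its endpoints' difference, ∂[p,q] = q − p.
The resulting 4×6 matrix has rank 3, and its Smith normal form has invariant factors (1,1,1).

The boundary map ∂_2: C_2 → C_1 acts by ∂[p,q,r] = [q,r] − [p,r] + [p,q]. For instance
  ∂[v_0,v_1,v_2] = [v_1,v_2] − [v_0,v_2] + [v_0,v_1],
  ∂[v_1,v_2,v_3] = [v_2,v_3] − [v_1,v_3] + [v_1,v_2].
This gives a 6×4 integer matrix of rank 3; reducing to Smith normal form yields diagonal entries (1,1,1).

From H_k ≅ ker(∂_k) / im(∂_{k+1}) we obtain:

  H_0: rank C_0 − rank ∂_1 = 4 − 3 = 1, and the invariant factors of ∂_1 are all 1, so H_0 ≅ Z.
  H_1: rank ker ∂_1 − rank ∂_2 = (6 − 3) − 3 = 0, and the invariant factors of ∂_2 are all 1, so H_1 ≅ 0.
  H_2: rank ker ∂_2 − rank ∂_3 = (4 − 3) − 0 = 1, and there is no ∂_3, so H_2 ≅ Z.

Hence the Betti numbers are b_0 = 1, b_1 = 0, b_2 = 1.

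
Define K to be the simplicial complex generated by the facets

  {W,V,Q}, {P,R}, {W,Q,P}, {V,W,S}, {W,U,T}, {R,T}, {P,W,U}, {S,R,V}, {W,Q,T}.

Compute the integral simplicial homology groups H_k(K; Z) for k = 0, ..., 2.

H_0 ≅ Z,  H_1 ≅ Z^2,  H_2 = 0.

Take the total order P < Q < R < S < T < U < V < W on the vertex set. Then K (dimension 2) consists of the simplices:

  0-simplices (8): P, Q, R, S, T, U, V, W
  1-simplices (16): PQ, PR, PU, PW, QT, QV, QW, RS, RT, RV, SV, SW, TU, TW, UW, VW
  2-simplices (7): PQW, PUW, QTW, QVW, RSV, SVW, TUW

so the chain groups are C_0 ≅ Z^8, C_1 ≅ Z^16, C_2 ≅ Z^7.

Boundary ∂_1: C_1 → C_0 sends each edge [p,q] (with p < q) to q − p. For instance
  ∂RV = V − R.
The resulting 8×16 matrix has rank 7, and its Smith normal form has invariant factors (1,1,1,1,1,1,1).

∂_2: C_2 → C_1 sends each 2-simplex [p,q,r] to [q,r] − [p,r] + [p,q]. For instance
  ∂QTW = TW − QW + QT,
  ∂SVW = VW − SW + SV.
The resulting 16×7 matrix has rank 7, and its Smith normal form has invariant factors (1,1,1,1,1,1,1).

Reading off H_k = ker ∂_k / im ∂_{k+1}:

  H_0: rank C_0 − rank ∂_1 = 8 − 7 = 1, and the invariant factors of ∂_1 are all 1, so H_0 = Z.
  H_1: rank ker ∂_1 − rank ∂_2 = (16 − 7) − 7 = 2, and the invariant factors of ∂_2 are all 1, so H_1 = Z^2.
  H_2: rank ker ∂_2 − rank ∂_3 = (7 − 7) − 0 = 0, and there is no ∂_3, so H_2 = 0.

As a check, the Euler characteristic is 8 − 16 + 7 = -1, which agrees with 1 − 2 + 0 = -1.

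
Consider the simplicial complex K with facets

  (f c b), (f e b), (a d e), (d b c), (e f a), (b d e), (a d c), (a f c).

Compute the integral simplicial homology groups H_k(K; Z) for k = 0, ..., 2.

Take the total order a < b < c < d < e < f on the vertex set. Then K (dimension 2) consists of the simplices:

  0-simplices (6): a, b, c, d, e, f
  1-simplices (12): ac, ad, ae, af, bc, bd, be, bf, cd, cf, de, ef
  2-simplices (8): acd, acf, ade, aef, bcd, bcf, bde, bef

so the chain groups are C_0 ≅ Z^6, C_1 ≅ Z^12, C_2 ≅ Z^8.

The boundary map ∂_1: C_1 → C_0 is given by ∂[p,q] = [q] − [p]. For instance
  ∂cd = d − c.
This gives a 6×12 integer matrix of rank 5; reducing to Smith normal form yields diagonal entries (1,1,1,1,1).

The boundary map ∂_2: C_2 → C_1 acts by ∂[p,q,r] = [q,r] − [p,r] + [p,q]. For instance
  ∂ade = de − ae + ad,
  ∂acf = cf − af + ac.
The 12×8 boundary matrix has rank 7 and Smith normal form diag(1,1,1,1,1,1,1).

Computing H_k = (kernel of ∂_k) / (image of ∂_{k+1}):

  H_0: rank C_0 − rank ∂_1 = 6 − 5 = 1, and the invariant factors of ∂_1 are all 1, so H_0 ≅ Z.
  H_1: rank ker ∂_1 − rank ∂_2 = (12 − 5) − 7 = 0, and the invariant factors of ∂_2 are all 1, so H_1 ≅ 0.
  H_2: rank ker ∂_2 − rank ∂_3 = (8 − 7) − 0 = 1, and there is no ∂_3, so H_2 ≅ Z.

As a check, the Euler characteristic is 6 − 12 + 8 = 2, which agrees with 1 − 0 + 1 = 2.

H_0 = Z,  H_1 = 0,  H_2 = Z.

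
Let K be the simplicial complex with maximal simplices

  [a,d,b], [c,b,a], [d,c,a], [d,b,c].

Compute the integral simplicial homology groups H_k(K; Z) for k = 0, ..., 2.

Take the total order a < b < c < d on the vertex set. Then K (dimension 2) consists of the simplices:

  0-simplices (4): a, b, c, d
  1-simplices (6): ab, ac, ad, bc, bd, cd
  2-simplices (4): abc, abd, acd, bcd

so the chain groups are C_0 ≅ Z^4, C_1 ≅ Z^6, C_2 ≅ Z^4.

Boundary ∂_1: C_1 → C_0 is given by ∂[p,q] = [q] − [p].
The resulting 4×6 matrix has rank 3, and its Smith normal form has invariant factors (1,1,1).

The boundary map ∂_2: C_2 → C_1 maps a triangle to the signed sum of its edges. For instance
  ∂acd = cd − ad + ac,
  ∂abc = bc − ac + ab.
As a 6×4 matrix over Z this has rank 3, with invariant factors (1,1,1).

Reading off H_k = ker ∂_k / im ∂_{k+1}:

  H_0: rank C_0 − rank ∂_1 = 4 − 3 = 1, and the invariant factors of ∂_1 are all 1, so H_0 ≅ Z.
  H_1: rank ker ∂_1 − rank ∂_2 = (6 − 3) − 3 = 0, and the invariant factors of ∂_2 are all 1, so H_1 ≅ 0.
  H_2: rank ker ∂_2 − rank ∂_3 = (4 − 3) − 0 = 1, and there is no ∂_3, so H_2 ≅ Z.

H_0 = Z,  H_1 = 0,  H_2 = Z.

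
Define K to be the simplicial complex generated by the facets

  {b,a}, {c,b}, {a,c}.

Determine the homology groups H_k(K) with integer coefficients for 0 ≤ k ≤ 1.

Take the total order a < b < c on the vertex set. Then K (dimension 1) consists of the simplices:

  0-simplices (3): a, b, c
  1-simplices (3): ab, ac, bc

giving chain groups C_0 ≅ Z^3, C_1 ≅ Z^3.

The boundary map ∂_1: C_1 → C_0 sends each edge [p,q] (with p < q) to q − p. For instance
  ∂ab = b − a.
The 3×3 boundary matrix has rank 2 and Smith normal form diag(1,1).

Reading off H_k = ker ∂_k / im ∂_{k+1}:

  H_0: rank C_0 − rank ∂_1 = 3 − 2 = 1, and the invariant factors of ∂_1 are all 1, so H_0 ≅ Z.
  H_1: rank ker ∂_1 − rank ∂_2 = (3 − 2) − 0 = 1, and there is no ∂_2, so H_1 ≅ Z.

As a check, the Euler characteristic is 3 − 3 = 0, which agrees with 1 − 1 = 0.
(K is a triangulation of the circle S^1.)

H_0 = Z,  H_1 = Z.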